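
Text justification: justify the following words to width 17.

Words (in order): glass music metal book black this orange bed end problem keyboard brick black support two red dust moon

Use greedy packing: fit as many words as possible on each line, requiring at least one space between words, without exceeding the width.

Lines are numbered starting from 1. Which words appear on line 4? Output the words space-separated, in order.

Line 1: ['glass', 'music', 'metal'] (min_width=17, slack=0)
Line 2: ['book', 'black', 'this'] (min_width=15, slack=2)
Line 3: ['orange', 'bed', 'end'] (min_width=14, slack=3)
Line 4: ['problem', 'keyboard'] (min_width=16, slack=1)
Line 5: ['brick', 'black'] (min_width=11, slack=6)
Line 6: ['support', 'two', 'red'] (min_width=15, slack=2)
Line 7: ['dust', 'moon'] (min_width=9, slack=8)

Answer: problem keyboard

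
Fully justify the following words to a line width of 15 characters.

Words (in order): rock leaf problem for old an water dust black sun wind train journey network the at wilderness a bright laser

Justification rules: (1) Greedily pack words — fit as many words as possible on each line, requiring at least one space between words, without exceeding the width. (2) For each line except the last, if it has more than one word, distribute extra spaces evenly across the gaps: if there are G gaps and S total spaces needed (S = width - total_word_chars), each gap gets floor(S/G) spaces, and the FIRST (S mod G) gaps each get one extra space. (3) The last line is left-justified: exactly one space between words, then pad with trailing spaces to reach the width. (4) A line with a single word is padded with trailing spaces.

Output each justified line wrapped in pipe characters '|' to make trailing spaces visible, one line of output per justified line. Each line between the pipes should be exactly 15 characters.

Answer: |rock       leaf|
|problem for old|
|an  water  dust|
|black  sun wind|
|train   journey|
|network  the at|
|wilderness    a|
|bright laser   |

Derivation:
Line 1: ['rock', 'leaf'] (min_width=9, slack=6)
Line 2: ['problem', 'for', 'old'] (min_width=15, slack=0)
Line 3: ['an', 'water', 'dust'] (min_width=13, slack=2)
Line 4: ['black', 'sun', 'wind'] (min_width=14, slack=1)
Line 5: ['train', 'journey'] (min_width=13, slack=2)
Line 6: ['network', 'the', 'at'] (min_width=14, slack=1)
Line 7: ['wilderness', 'a'] (min_width=12, slack=3)
Line 8: ['bright', 'laser'] (min_width=12, slack=3)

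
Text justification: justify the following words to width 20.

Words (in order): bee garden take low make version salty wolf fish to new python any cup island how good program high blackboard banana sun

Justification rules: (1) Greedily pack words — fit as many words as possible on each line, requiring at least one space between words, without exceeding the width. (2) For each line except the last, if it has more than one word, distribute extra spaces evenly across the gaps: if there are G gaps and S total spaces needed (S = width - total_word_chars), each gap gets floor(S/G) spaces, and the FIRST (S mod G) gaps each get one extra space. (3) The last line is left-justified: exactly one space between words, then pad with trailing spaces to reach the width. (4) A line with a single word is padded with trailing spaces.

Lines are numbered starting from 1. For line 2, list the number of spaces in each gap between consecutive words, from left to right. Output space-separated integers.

Answer: 2 2

Derivation:
Line 1: ['bee', 'garden', 'take', 'low'] (min_width=19, slack=1)
Line 2: ['make', 'version', 'salty'] (min_width=18, slack=2)
Line 3: ['wolf', 'fish', 'to', 'new'] (min_width=16, slack=4)
Line 4: ['python', 'any', 'cup'] (min_width=14, slack=6)
Line 5: ['island', 'how', 'good'] (min_width=15, slack=5)
Line 6: ['program', 'high'] (min_width=12, slack=8)
Line 7: ['blackboard', 'banana'] (min_width=17, slack=3)
Line 8: ['sun'] (min_width=3, slack=17)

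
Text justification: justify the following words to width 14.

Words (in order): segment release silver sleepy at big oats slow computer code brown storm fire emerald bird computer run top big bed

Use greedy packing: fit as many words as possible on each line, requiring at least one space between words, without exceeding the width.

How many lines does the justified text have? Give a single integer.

Answer: 10

Derivation:
Line 1: ['segment'] (min_width=7, slack=7)
Line 2: ['release', 'silver'] (min_width=14, slack=0)
Line 3: ['sleepy', 'at', 'big'] (min_width=13, slack=1)
Line 4: ['oats', 'slow'] (min_width=9, slack=5)
Line 5: ['computer', 'code'] (min_width=13, slack=1)
Line 6: ['brown', 'storm'] (min_width=11, slack=3)
Line 7: ['fire', 'emerald'] (min_width=12, slack=2)
Line 8: ['bird', 'computer'] (min_width=13, slack=1)
Line 9: ['run', 'top', 'big'] (min_width=11, slack=3)
Line 10: ['bed'] (min_width=3, slack=11)
Total lines: 10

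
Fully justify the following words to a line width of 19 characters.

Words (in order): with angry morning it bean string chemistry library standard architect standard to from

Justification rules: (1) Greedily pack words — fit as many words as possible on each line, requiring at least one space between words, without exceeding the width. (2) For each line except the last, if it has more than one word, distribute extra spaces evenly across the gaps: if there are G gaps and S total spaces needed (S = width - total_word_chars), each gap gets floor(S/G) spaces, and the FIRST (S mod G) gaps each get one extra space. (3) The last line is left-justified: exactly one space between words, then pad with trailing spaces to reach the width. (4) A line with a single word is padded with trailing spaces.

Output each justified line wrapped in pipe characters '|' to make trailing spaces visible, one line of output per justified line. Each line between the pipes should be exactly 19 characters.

Line 1: ['with', 'angry', 'morning'] (min_width=18, slack=1)
Line 2: ['it', 'bean', 'string'] (min_width=14, slack=5)
Line 3: ['chemistry', 'library'] (min_width=17, slack=2)
Line 4: ['standard', 'architect'] (min_width=18, slack=1)
Line 5: ['standard', 'to', 'from'] (min_width=16, slack=3)

Answer: |with  angry morning|
|it    bean   string|
|chemistry   library|
|standard  architect|
|standard to from   |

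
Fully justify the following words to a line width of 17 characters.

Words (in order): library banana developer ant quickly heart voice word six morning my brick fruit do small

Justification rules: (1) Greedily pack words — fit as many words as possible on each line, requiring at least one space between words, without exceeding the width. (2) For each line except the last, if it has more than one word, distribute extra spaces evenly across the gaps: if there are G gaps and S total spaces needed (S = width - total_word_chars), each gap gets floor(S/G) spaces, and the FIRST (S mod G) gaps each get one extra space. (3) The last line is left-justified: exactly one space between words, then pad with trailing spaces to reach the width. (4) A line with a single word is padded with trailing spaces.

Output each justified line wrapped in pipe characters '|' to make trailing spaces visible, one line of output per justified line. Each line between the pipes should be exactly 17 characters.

Line 1: ['library', 'banana'] (min_width=14, slack=3)
Line 2: ['developer', 'ant'] (min_width=13, slack=4)
Line 3: ['quickly', 'heart'] (min_width=13, slack=4)
Line 4: ['voice', 'word', 'six'] (min_width=14, slack=3)
Line 5: ['morning', 'my', 'brick'] (min_width=16, slack=1)
Line 6: ['fruit', 'do', 'small'] (min_width=14, slack=3)

Answer: |library    banana|
|developer     ant|
|quickly     heart|
|voice   word  six|
|morning  my brick|
|fruit do small   |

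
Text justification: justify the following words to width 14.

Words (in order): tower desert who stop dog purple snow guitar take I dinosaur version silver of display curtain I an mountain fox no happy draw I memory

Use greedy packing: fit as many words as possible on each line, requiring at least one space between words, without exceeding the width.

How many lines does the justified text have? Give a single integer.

Answer: 11

Derivation:
Line 1: ['tower', 'desert'] (min_width=12, slack=2)
Line 2: ['who', 'stop', 'dog'] (min_width=12, slack=2)
Line 3: ['purple', 'snow'] (min_width=11, slack=3)
Line 4: ['guitar', 'take', 'I'] (min_width=13, slack=1)
Line 5: ['dinosaur'] (min_width=8, slack=6)
Line 6: ['version', 'silver'] (min_width=14, slack=0)
Line 7: ['of', 'display'] (min_width=10, slack=4)
Line 8: ['curtain', 'I', 'an'] (min_width=12, slack=2)
Line 9: ['mountain', 'fox'] (min_width=12, slack=2)
Line 10: ['no', 'happy', 'draw'] (min_width=13, slack=1)
Line 11: ['I', 'memory'] (min_width=8, slack=6)
Total lines: 11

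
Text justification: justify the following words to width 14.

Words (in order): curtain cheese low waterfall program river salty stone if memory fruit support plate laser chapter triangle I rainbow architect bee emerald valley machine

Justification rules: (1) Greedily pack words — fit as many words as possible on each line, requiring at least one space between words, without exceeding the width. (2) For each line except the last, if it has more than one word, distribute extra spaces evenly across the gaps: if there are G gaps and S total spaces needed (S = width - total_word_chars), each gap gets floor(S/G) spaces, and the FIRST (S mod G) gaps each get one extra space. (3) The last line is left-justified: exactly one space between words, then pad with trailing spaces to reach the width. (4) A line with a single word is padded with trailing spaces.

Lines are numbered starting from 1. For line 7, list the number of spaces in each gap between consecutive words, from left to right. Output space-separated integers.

Line 1: ['curtain', 'cheese'] (min_width=14, slack=0)
Line 2: ['low', 'waterfall'] (min_width=13, slack=1)
Line 3: ['program', 'river'] (min_width=13, slack=1)
Line 4: ['salty', 'stone', 'if'] (min_width=14, slack=0)
Line 5: ['memory', 'fruit'] (min_width=12, slack=2)
Line 6: ['support', 'plate'] (min_width=13, slack=1)
Line 7: ['laser', 'chapter'] (min_width=13, slack=1)
Line 8: ['triangle', 'I'] (min_width=10, slack=4)
Line 9: ['rainbow'] (min_width=7, slack=7)
Line 10: ['architect', 'bee'] (min_width=13, slack=1)
Line 11: ['emerald', 'valley'] (min_width=14, slack=0)
Line 12: ['machine'] (min_width=7, slack=7)

Answer: 2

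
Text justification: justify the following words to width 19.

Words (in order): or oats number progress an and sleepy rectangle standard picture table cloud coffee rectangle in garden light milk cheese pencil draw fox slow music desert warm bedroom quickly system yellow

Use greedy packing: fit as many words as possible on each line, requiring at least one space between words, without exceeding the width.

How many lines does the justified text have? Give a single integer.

Answer: 12

Derivation:
Line 1: ['or', 'oats', 'number'] (min_width=14, slack=5)
Line 2: ['progress', 'an', 'and'] (min_width=15, slack=4)
Line 3: ['sleepy', 'rectangle'] (min_width=16, slack=3)
Line 4: ['standard', 'picture'] (min_width=16, slack=3)
Line 5: ['table', 'cloud', 'coffee'] (min_width=18, slack=1)
Line 6: ['rectangle', 'in', 'garden'] (min_width=19, slack=0)
Line 7: ['light', 'milk', 'cheese'] (min_width=17, slack=2)
Line 8: ['pencil', 'draw', 'fox'] (min_width=15, slack=4)
Line 9: ['slow', 'music', 'desert'] (min_width=17, slack=2)
Line 10: ['warm', 'bedroom'] (min_width=12, slack=7)
Line 11: ['quickly', 'system'] (min_width=14, slack=5)
Line 12: ['yellow'] (min_width=6, slack=13)
Total lines: 12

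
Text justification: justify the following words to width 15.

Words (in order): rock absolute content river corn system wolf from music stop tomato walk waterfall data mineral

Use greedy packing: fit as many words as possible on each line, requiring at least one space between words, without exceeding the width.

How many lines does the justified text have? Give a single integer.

Answer: 7

Derivation:
Line 1: ['rock', 'absolute'] (min_width=13, slack=2)
Line 2: ['content', 'river'] (min_width=13, slack=2)
Line 3: ['corn', 'system'] (min_width=11, slack=4)
Line 4: ['wolf', 'from', 'music'] (min_width=15, slack=0)
Line 5: ['stop', 'tomato'] (min_width=11, slack=4)
Line 6: ['walk', 'waterfall'] (min_width=14, slack=1)
Line 7: ['data', 'mineral'] (min_width=12, slack=3)
Total lines: 7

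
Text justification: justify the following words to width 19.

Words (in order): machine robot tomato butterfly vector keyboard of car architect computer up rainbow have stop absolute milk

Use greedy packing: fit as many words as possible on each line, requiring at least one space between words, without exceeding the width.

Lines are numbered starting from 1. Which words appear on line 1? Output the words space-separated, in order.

Line 1: ['machine', 'robot'] (min_width=13, slack=6)
Line 2: ['tomato', 'butterfly'] (min_width=16, slack=3)
Line 3: ['vector', 'keyboard', 'of'] (min_width=18, slack=1)
Line 4: ['car', 'architect'] (min_width=13, slack=6)
Line 5: ['computer', 'up', 'rainbow'] (min_width=19, slack=0)
Line 6: ['have', 'stop', 'absolute'] (min_width=18, slack=1)
Line 7: ['milk'] (min_width=4, slack=15)

Answer: machine robot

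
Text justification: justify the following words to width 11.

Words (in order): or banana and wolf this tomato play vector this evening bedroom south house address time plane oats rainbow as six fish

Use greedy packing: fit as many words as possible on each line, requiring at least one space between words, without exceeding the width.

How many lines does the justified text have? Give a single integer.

Answer: 13

Derivation:
Line 1: ['or', 'banana'] (min_width=9, slack=2)
Line 2: ['and', 'wolf'] (min_width=8, slack=3)
Line 3: ['this', 'tomato'] (min_width=11, slack=0)
Line 4: ['play', 'vector'] (min_width=11, slack=0)
Line 5: ['this'] (min_width=4, slack=7)
Line 6: ['evening'] (min_width=7, slack=4)
Line 7: ['bedroom'] (min_width=7, slack=4)
Line 8: ['south', 'house'] (min_width=11, slack=0)
Line 9: ['address'] (min_width=7, slack=4)
Line 10: ['time', 'plane'] (min_width=10, slack=1)
Line 11: ['oats'] (min_width=4, slack=7)
Line 12: ['rainbow', 'as'] (min_width=10, slack=1)
Line 13: ['six', 'fish'] (min_width=8, slack=3)
Total lines: 13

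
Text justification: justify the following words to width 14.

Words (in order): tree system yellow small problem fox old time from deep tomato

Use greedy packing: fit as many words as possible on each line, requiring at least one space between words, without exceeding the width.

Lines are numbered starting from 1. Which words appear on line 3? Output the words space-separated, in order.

Answer: problem fox

Derivation:
Line 1: ['tree', 'system'] (min_width=11, slack=3)
Line 2: ['yellow', 'small'] (min_width=12, slack=2)
Line 3: ['problem', 'fox'] (min_width=11, slack=3)
Line 4: ['old', 'time', 'from'] (min_width=13, slack=1)
Line 5: ['deep', 'tomato'] (min_width=11, slack=3)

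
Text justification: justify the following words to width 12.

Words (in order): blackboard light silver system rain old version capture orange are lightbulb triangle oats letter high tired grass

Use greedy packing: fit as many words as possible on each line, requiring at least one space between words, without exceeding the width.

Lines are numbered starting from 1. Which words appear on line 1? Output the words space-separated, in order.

Answer: blackboard

Derivation:
Line 1: ['blackboard'] (min_width=10, slack=2)
Line 2: ['light', 'silver'] (min_width=12, slack=0)
Line 3: ['system', 'rain'] (min_width=11, slack=1)
Line 4: ['old', 'version'] (min_width=11, slack=1)
Line 5: ['capture'] (min_width=7, slack=5)
Line 6: ['orange', 'are'] (min_width=10, slack=2)
Line 7: ['lightbulb'] (min_width=9, slack=3)
Line 8: ['triangle'] (min_width=8, slack=4)
Line 9: ['oats', 'letter'] (min_width=11, slack=1)
Line 10: ['high', 'tired'] (min_width=10, slack=2)
Line 11: ['grass'] (min_width=5, slack=7)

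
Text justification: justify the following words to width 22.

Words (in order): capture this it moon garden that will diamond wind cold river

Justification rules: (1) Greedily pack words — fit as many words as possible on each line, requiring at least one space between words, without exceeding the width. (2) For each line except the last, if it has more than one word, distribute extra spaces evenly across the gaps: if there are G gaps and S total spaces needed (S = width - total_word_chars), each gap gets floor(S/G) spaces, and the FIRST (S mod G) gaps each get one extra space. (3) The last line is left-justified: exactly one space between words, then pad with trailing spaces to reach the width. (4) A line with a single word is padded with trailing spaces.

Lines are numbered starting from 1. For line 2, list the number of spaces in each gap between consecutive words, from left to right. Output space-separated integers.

Answer: 4 4

Derivation:
Line 1: ['capture', 'this', 'it', 'moon'] (min_width=20, slack=2)
Line 2: ['garden', 'that', 'will'] (min_width=16, slack=6)
Line 3: ['diamond', 'wind', 'cold'] (min_width=17, slack=5)
Line 4: ['river'] (min_width=5, slack=17)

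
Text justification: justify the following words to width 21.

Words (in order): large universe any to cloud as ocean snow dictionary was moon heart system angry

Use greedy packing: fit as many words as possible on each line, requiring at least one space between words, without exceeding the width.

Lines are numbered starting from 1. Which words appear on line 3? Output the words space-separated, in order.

Answer: dictionary was moon

Derivation:
Line 1: ['large', 'universe', 'any', 'to'] (min_width=21, slack=0)
Line 2: ['cloud', 'as', 'ocean', 'snow'] (min_width=19, slack=2)
Line 3: ['dictionary', 'was', 'moon'] (min_width=19, slack=2)
Line 4: ['heart', 'system', 'angry'] (min_width=18, slack=3)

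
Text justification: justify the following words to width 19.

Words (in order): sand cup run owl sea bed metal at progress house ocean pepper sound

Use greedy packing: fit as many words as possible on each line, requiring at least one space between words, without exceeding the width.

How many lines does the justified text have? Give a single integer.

Answer: 4

Derivation:
Line 1: ['sand', 'cup', 'run', 'owl'] (min_width=16, slack=3)
Line 2: ['sea', 'bed', 'metal', 'at'] (min_width=16, slack=3)
Line 3: ['progress', 'house'] (min_width=14, slack=5)
Line 4: ['ocean', 'pepper', 'sound'] (min_width=18, slack=1)
Total lines: 4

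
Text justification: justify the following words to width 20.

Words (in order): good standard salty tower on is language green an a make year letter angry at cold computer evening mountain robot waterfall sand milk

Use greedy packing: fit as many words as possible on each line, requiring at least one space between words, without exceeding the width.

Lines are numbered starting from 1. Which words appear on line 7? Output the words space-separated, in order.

Line 1: ['good', 'standard', 'salty'] (min_width=19, slack=1)
Line 2: ['tower', 'on', 'is', 'language'] (min_width=20, slack=0)
Line 3: ['green', 'an', 'a', 'make', 'year'] (min_width=20, slack=0)
Line 4: ['letter', 'angry', 'at', 'cold'] (min_width=20, slack=0)
Line 5: ['computer', 'evening'] (min_width=16, slack=4)
Line 6: ['mountain', 'robot'] (min_width=14, slack=6)
Line 7: ['waterfall', 'sand', 'milk'] (min_width=19, slack=1)

Answer: waterfall sand milk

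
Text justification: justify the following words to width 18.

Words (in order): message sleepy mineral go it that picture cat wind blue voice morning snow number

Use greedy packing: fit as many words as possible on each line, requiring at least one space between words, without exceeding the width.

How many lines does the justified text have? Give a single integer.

Line 1: ['message', 'sleepy'] (min_width=14, slack=4)
Line 2: ['mineral', 'go', 'it', 'that'] (min_width=18, slack=0)
Line 3: ['picture', 'cat', 'wind'] (min_width=16, slack=2)
Line 4: ['blue', 'voice', 'morning'] (min_width=18, slack=0)
Line 5: ['snow', 'number'] (min_width=11, slack=7)
Total lines: 5

Answer: 5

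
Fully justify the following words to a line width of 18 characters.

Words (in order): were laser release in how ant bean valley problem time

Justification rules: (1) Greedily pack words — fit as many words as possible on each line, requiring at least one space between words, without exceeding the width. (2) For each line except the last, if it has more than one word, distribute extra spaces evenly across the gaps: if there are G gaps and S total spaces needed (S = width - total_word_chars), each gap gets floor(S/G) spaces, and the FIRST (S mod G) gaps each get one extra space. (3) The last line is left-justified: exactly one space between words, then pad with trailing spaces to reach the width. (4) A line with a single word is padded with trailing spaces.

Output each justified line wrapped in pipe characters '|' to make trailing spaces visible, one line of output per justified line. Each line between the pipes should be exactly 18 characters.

Answer: |were laser release|
|in  how  ant  bean|
|valley     problem|
|time              |

Derivation:
Line 1: ['were', 'laser', 'release'] (min_width=18, slack=0)
Line 2: ['in', 'how', 'ant', 'bean'] (min_width=15, slack=3)
Line 3: ['valley', 'problem'] (min_width=14, slack=4)
Line 4: ['time'] (min_width=4, slack=14)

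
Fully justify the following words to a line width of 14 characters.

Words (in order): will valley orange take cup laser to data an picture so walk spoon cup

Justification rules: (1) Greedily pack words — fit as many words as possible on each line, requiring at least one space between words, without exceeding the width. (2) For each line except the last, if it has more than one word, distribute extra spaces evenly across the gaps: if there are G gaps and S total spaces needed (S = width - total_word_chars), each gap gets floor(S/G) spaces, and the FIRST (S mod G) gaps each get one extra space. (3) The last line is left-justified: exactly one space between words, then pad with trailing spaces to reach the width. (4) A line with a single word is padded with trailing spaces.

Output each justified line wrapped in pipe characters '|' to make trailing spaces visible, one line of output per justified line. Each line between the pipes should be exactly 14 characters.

Line 1: ['will', 'valley'] (min_width=11, slack=3)
Line 2: ['orange', 'take'] (min_width=11, slack=3)
Line 3: ['cup', 'laser', 'to'] (min_width=12, slack=2)
Line 4: ['data', 'an'] (min_width=7, slack=7)
Line 5: ['picture', 'so'] (min_width=10, slack=4)
Line 6: ['walk', 'spoon', 'cup'] (min_width=14, slack=0)

Answer: |will    valley|
|orange    take|
|cup  laser  to|
|data        an|
|picture     so|
|walk spoon cup|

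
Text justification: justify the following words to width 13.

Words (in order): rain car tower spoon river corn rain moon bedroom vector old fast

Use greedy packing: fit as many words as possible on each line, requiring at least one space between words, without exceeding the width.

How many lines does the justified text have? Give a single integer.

Answer: 7

Derivation:
Line 1: ['rain', 'car'] (min_width=8, slack=5)
Line 2: ['tower', 'spoon'] (min_width=11, slack=2)
Line 3: ['river', 'corn'] (min_width=10, slack=3)
Line 4: ['rain', 'moon'] (min_width=9, slack=4)
Line 5: ['bedroom'] (min_width=7, slack=6)
Line 6: ['vector', 'old'] (min_width=10, slack=3)
Line 7: ['fast'] (min_width=4, slack=9)
Total lines: 7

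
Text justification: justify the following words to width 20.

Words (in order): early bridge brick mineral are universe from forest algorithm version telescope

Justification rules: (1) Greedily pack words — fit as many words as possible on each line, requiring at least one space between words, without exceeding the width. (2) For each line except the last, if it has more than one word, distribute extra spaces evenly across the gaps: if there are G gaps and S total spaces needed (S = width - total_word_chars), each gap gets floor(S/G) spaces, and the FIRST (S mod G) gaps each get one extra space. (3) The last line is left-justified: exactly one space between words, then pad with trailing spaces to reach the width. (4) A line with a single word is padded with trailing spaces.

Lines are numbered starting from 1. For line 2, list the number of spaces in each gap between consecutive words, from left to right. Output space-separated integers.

Answer: 1 1

Derivation:
Line 1: ['early', 'bridge', 'brick'] (min_width=18, slack=2)
Line 2: ['mineral', 'are', 'universe'] (min_width=20, slack=0)
Line 3: ['from', 'forest'] (min_width=11, slack=9)
Line 4: ['algorithm', 'version'] (min_width=17, slack=3)
Line 5: ['telescope'] (min_width=9, slack=11)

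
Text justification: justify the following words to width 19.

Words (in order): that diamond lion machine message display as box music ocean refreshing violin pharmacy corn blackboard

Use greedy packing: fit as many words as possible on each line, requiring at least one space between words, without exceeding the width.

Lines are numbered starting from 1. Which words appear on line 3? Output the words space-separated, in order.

Line 1: ['that', 'diamond', 'lion'] (min_width=17, slack=2)
Line 2: ['machine', 'message'] (min_width=15, slack=4)
Line 3: ['display', 'as', 'box'] (min_width=14, slack=5)
Line 4: ['music', 'ocean'] (min_width=11, slack=8)
Line 5: ['refreshing', 'violin'] (min_width=17, slack=2)
Line 6: ['pharmacy', 'corn'] (min_width=13, slack=6)
Line 7: ['blackboard'] (min_width=10, slack=9)

Answer: display as box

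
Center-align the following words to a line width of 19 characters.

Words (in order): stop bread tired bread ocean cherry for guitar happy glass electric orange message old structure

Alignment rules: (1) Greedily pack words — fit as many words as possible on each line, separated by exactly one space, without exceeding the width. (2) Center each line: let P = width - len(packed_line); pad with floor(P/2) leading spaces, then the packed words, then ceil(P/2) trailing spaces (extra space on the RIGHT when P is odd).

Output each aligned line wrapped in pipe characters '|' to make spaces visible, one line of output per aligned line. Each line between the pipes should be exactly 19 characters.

Line 1: ['stop', 'bread', 'tired'] (min_width=16, slack=3)
Line 2: ['bread', 'ocean', 'cherry'] (min_width=18, slack=1)
Line 3: ['for', 'guitar', 'happy'] (min_width=16, slack=3)
Line 4: ['glass', 'electric'] (min_width=14, slack=5)
Line 5: ['orange', 'message', 'old'] (min_width=18, slack=1)
Line 6: ['structure'] (min_width=9, slack=10)

Answer: | stop bread tired  |
|bread ocean cherry |
| for guitar happy  |
|  glass electric   |
|orange message old |
|     structure     |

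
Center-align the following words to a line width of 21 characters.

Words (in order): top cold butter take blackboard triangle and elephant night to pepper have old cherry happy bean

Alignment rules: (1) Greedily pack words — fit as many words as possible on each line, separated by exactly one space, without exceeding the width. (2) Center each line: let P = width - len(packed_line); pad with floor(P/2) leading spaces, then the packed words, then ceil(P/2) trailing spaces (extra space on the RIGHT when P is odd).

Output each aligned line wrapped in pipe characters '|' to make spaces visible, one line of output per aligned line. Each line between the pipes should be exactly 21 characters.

Line 1: ['top', 'cold', 'butter', 'take'] (min_width=20, slack=1)
Line 2: ['blackboard', 'triangle'] (min_width=19, slack=2)
Line 3: ['and', 'elephant', 'night', 'to'] (min_width=21, slack=0)
Line 4: ['pepper', 'have', 'old'] (min_width=15, slack=6)
Line 5: ['cherry', 'happy', 'bean'] (min_width=17, slack=4)

Answer: |top cold butter take |
| blackboard triangle |
|and elephant night to|
|   pepper have old   |
|  cherry happy bean  |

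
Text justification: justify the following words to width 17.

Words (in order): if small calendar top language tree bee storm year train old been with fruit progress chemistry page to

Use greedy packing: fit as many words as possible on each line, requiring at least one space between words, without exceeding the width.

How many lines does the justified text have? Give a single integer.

Answer: 7

Derivation:
Line 1: ['if', 'small', 'calendar'] (min_width=17, slack=0)
Line 2: ['top', 'language', 'tree'] (min_width=17, slack=0)
Line 3: ['bee', 'storm', 'year'] (min_width=14, slack=3)
Line 4: ['train', 'old', 'been'] (min_width=14, slack=3)
Line 5: ['with', 'fruit'] (min_width=10, slack=7)
Line 6: ['progress'] (min_width=8, slack=9)
Line 7: ['chemistry', 'page', 'to'] (min_width=17, slack=0)
Total lines: 7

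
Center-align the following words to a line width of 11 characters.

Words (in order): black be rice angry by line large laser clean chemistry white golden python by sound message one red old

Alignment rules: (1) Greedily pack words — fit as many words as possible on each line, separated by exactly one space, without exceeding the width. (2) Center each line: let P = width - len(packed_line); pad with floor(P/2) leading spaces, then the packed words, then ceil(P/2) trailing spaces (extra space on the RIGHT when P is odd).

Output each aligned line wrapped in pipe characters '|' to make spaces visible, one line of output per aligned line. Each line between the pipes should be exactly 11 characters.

Answer: | black be  |
|rice angry |
|  by line  |
|large laser|
|   clean   |
| chemistry |
|   white   |
|  golden   |
| python by |
|   sound   |
|message one|
|  red old  |

Derivation:
Line 1: ['black', 'be'] (min_width=8, slack=3)
Line 2: ['rice', 'angry'] (min_width=10, slack=1)
Line 3: ['by', 'line'] (min_width=7, slack=4)
Line 4: ['large', 'laser'] (min_width=11, slack=0)
Line 5: ['clean'] (min_width=5, slack=6)
Line 6: ['chemistry'] (min_width=9, slack=2)
Line 7: ['white'] (min_width=5, slack=6)
Line 8: ['golden'] (min_width=6, slack=5)
Line 9: ['python', 'by'] (min_width=9, slack=2)
Line 10: ['sound'] (min_width=5, slack=6)
Line 11: ['message', 'one'] (min_width=11, slack=0)
Line 12: ['red', 'old'] (min_width=7, slack=4)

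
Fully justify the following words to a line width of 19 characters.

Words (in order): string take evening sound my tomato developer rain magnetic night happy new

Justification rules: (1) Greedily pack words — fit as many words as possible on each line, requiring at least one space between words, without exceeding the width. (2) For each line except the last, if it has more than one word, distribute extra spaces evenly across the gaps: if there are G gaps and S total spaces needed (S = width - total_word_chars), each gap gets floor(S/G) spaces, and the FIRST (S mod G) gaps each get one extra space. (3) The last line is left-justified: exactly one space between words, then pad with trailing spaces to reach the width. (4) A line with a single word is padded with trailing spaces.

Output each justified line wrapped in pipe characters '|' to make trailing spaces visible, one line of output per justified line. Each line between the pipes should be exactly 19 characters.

Answer: |string take evening|
|sound   my   tomato|
|developer      rain|
|magnetic      night|
|happy new          |

Derivation:
Line 1: ['string', 'take', 'evening'] (min_width=19, slack=0)
Line 2: ['sound', 'my', 'tomato'] (min_width=15, slack=4)
Line 3: ['developer', 'rain'] (min_width=14, slack=5)
Line 4: ['magnetic', 'night'] (min_width=14, slack=5)
Line 5: ['happy', 'new'] (min_width=9, slack=10)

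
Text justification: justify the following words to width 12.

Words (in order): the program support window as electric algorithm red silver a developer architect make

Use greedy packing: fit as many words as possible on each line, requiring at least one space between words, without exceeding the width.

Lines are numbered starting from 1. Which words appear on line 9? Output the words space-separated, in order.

Line 1: ['the', 'program'] (min_width=11, slack=1)
Line 2: ['support'] (min_width=7, slack=5)
Line 3: ['window', 'as'] (min_width=9, slack=3)
Line 4: ['electric'] (min_width=8, slack=4)
Line 5: ['algorithm'] (min_width=9, slack=3)
Line 6: ['red', 'silver', 'a'] (min_width=12, slack=0)
Line 7: ['developer'] (min_width=9, slack=3)
Line 8: ['architect'] (min_width=9, slack=3)
Line 9: ['make'] (min_width=4, slack=8)

Answer: make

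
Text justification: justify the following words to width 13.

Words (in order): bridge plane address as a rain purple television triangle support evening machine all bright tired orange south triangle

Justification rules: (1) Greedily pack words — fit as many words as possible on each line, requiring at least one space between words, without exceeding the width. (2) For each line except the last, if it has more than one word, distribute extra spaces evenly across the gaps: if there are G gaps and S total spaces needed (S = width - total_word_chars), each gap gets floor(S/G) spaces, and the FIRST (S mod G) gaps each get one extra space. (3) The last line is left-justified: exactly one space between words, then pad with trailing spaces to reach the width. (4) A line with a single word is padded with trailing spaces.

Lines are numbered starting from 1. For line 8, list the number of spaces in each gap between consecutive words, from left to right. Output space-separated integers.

Answer: 3

Derivation:
Line 1: ['bridge', 'plane'] (min_width=12, slack=1)
Line 2: ['address', 'as', 'a'] (min_width=12, slack=1)
Line 3: ['rain', 'purple'] (min_width=11, slack=2)
Line 4: ['television'] (min_width=10, slack=3)
Line 5: ['triangle'] (min_width=8, slack=5)
Line 6: ['support'] (min_width=7, slack=6)
Line 7: ['evening'] (min_width=7, slack=6)
Line 8: ['machine', 'all'] (min_width=11, slack=2)
Line 9: ['bright', 'tired'] (min_width=12, slack=1)
Line 10: ['orange', 'south'] (min_width=12, slack=1)
Line 11: ['triangle'] (min_width=8, slack=5)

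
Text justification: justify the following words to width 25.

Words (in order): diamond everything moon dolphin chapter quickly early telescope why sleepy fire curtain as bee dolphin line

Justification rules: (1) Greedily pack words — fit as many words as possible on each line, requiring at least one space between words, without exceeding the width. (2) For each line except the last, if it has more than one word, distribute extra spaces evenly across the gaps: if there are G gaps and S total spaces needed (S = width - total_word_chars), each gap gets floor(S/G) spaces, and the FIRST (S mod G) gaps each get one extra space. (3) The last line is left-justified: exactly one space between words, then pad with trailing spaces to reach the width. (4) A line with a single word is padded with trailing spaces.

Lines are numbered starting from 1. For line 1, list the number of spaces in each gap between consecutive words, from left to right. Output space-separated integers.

Line 1: ['diamond', 'everything', 'moon'] (min_width=23, slack=2)
Line 2: ['dolphin', 'chapter', 'quickly'] (min_width=23, slack=2)
Line 3: ['early', 'telescope', 'why'] (min_width=19, slack=6)
Line 4: ['sleepy', 'fire', 'curtain', 'as'] (min_width=22, slack=3)
Line 5: ['bee', 'dolphin', 'line'] (min_width=16, slack=9)

Answer: 2 2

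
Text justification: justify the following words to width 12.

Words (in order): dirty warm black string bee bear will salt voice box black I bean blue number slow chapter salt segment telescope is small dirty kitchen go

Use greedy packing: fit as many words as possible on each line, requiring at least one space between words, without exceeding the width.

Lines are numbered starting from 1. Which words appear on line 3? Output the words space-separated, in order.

Answer: bee bear

Derivation:
Line 1: ['dirty', 'warm'] (min_width=10, slack=2)
Line 2: ['black', 'string'] (min_width=12, slack=0)
Line 3: ['bee', 'bear'] (min_width=8, slack=4)
Line 4: ['will', 'salt'] (min_width=9, slack=3)
Line 5: ['voice', 'box'] (min_width=9, slack=3)
Line 6: ['black', 'I', 'bean'] (min_width=12, slack=0)
Line 7: ['blue', 'number'] (min_width=11, slack=1)
Line 8: ['slow', 'chapter'] (min_width=12, slack=0)
Line 9: ['salt', 'segment'] (min_width=12, slack=0)
Line 10: ['telescope', 'is'] (min_width=12, slack=0)
Line 11: ['small', 'dirty'] (min_width=11, slack=1)
Line 12: ['kitchen', 'go'] (min_width=10, slack=2)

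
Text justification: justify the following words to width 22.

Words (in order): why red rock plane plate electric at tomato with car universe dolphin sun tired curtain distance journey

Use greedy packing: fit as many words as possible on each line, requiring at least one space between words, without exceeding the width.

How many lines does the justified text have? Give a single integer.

Line 1: ['why', 'red', 'rock', 'plane'] (min_width=18, slack=4)
Line 2: ['plate', 'electric', 'at'] (min_width=17, slack=5)
Line 3: ['tomato', 'with', 'car'] (min_width=15, slack=7)
Line 4: ['universe', 'dolphin', 'sun'] (min_width=20, slack=2)
Line 5: ['tired', 'curtain', 'distance'] (min_width=22, slack=0)
Line 6: ['journey'] (min_width=7, slack=15)
Total lines: 6

Answer: 6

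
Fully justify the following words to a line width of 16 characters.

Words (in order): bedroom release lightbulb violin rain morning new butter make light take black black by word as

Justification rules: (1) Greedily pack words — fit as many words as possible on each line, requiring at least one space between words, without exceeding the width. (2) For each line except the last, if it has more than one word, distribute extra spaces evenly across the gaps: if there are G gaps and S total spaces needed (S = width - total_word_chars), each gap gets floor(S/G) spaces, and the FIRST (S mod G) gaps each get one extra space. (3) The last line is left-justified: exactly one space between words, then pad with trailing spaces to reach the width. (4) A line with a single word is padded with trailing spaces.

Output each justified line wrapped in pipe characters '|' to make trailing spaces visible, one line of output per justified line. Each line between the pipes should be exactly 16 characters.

Line 1: ['bedroom', 'release'] (min_width=15, slack=1)
Line 2: ['lightbulb', 'violin'] (min_width=16, slack=0)
Line 3: ['rain', 'morning', 'new'] (min_width=16, slack=0)
Line 4: ['butter', 'make'] (min_width=11, slack=5)
Line 5: ['light', 'take', 'black'] (min_width=16, slack=0)
Line 6: ['black', 'by', 'word', 'as'] (min_width=16, slack=0)

Answer: |bedroom  release|
|lightbulb violin|
|rain morning new|
|butter      make|
|light take black|
|black by word as|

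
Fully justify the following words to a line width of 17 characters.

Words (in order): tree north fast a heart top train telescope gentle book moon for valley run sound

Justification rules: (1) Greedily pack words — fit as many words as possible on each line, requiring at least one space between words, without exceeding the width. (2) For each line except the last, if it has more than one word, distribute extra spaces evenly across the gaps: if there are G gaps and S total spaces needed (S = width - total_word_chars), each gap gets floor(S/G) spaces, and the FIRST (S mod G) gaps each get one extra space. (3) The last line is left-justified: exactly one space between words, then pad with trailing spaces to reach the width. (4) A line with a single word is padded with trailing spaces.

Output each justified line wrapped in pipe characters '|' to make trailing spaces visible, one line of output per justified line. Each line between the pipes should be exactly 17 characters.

Line 1: ['tree', 'north', 'fast', 'a'] (min_width=17, slack=0)
Line 2: ['heart', 'top', 'train'] (min_width=15, slack=2)
Line 3: ['telescope', 'gentle'] (min_width=16, slack=1)
Line 4: ['book', 'moon', 'for'] (min_width=13, slack=4)
Line 5: ['valley', 'run', 'sound'] (min_width=16, slack=1)

Answer: |tree north fast a|
|heart  top  train|
|telescope  gentle|
|book   moon   for|
|valley run sound |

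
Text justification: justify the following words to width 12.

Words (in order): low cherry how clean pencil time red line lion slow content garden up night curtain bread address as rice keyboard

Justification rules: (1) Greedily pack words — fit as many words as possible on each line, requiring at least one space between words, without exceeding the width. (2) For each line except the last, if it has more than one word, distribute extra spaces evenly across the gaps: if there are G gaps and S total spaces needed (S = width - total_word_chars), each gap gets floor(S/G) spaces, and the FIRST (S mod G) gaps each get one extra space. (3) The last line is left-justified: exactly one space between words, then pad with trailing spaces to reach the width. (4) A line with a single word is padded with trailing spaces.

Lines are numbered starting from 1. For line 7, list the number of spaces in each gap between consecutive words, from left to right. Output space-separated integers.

Answer: 4

Derivation:
Line 1: ['low', 'cherry'] (min_width=10, slack=2)
Line 2: ['how', 'clean'] (min_width=9, slack=3)
Line 3: ['pencil', 'time'] (min_width=11, slack=1)
Line 4: ['red', 'line'] (min_width=8, slack=4)
Line 5: ['lion', 'slow'] (min_width=9, slack=3)
Line 6: ['content'] (min_width=7, slack=5)
Line 7: ['garden', 'up'] (min_width=9, slack=3)
Line 8: ['night'] (min_width=5, slack=7)
Line 9: ['curtain'] (min_width=7, slack=5)
Line 10: ['bread'] (min_width=5, slack=7)
Line 11: ['address', 'as'] (min_width=10, slack=2)
Line 12: ['rice'] (min_width=4, slack=8)
Line 13: ['keyboard'] (min_width=8, slack=4)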